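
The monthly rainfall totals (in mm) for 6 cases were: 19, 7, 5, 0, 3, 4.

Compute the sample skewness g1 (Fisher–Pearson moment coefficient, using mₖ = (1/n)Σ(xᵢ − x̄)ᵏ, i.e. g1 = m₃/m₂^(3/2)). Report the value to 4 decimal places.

x̄ = (19 + 7 + 5 + 0 + 3 + 4) / 6 = 6.3333
deviations (xᵢ − x̄): 12.6667, 0.6667, -1.3333, -6.3333, -3.3333, -2.3333
Σ(xᵢ − x̄)² = 219.3333 ⇒ m₂ = 219.3333/6 = 36.55556
Σ(xᵢ − x̄)³ = 1726.4444 ⇒ m₃ = 1726.4444/6 = 287.74074
m₂^(3/2) = 36.55556^(1.5) = 221.01924
g1 = m₃ / m₂^(3/2) = 287.74074 / 221.01924 ≈ 1.3019

1.3019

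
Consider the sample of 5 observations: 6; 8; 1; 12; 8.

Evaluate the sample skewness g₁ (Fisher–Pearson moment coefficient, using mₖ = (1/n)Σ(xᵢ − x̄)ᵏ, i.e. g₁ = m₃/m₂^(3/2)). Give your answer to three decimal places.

-0.393

x̄ = (6 + 8 + 1 + 12 + 8) / 5 = 7.0000
deviations (xᵢ − x̄): -1.0000, 1.0000, -6.0000, 5.0000, 1.0000
Σ(xᵢ − x̄)² = 64.0000 ⇒ m₂ = 64.0000/5 = 12.80000
Σ(xᵢ − x̄)³ = -90.0000 ⇒ m₃ = -90.0000/5 = -18.00000
m₂^(3/2) = 12.80000^(1.5) = 45.79467
g₁ = m₃ / m₂^(3/2) = -18.00000 / 45.79467 ≈ -0.393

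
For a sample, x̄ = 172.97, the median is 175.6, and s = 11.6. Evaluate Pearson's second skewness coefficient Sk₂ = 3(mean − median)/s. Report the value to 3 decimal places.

Sk₂ = 3(172.97 − 175.6) / 11.6 = 3 × -2.6300 / 11.6
    = -7.8900 / 11.6 ≈ -0.680

-0.680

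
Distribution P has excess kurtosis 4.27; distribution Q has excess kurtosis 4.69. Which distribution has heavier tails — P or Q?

Higher excess kurtosis ⇒ heavier tails relative to the normal distribution.
4.27 vs 4.69: the larger is 4.69, so Q has heavier tails.

Q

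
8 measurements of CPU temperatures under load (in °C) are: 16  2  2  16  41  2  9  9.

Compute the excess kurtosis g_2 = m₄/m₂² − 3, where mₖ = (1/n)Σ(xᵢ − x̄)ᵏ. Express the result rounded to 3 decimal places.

x̄ = 12.1250
Σ(xᵢ − x̄)² = 1190.8750 ⇒ m₂ = 148.85938
Σ(xᵢ − x̄)⁴ = 727335.1504 ⇒ m₄ = 90916.89380
m₂² = 22159.11353
g_2 = m₄/m₂² − 3 = 4.10291 − 3 ≈ 1.103

1.103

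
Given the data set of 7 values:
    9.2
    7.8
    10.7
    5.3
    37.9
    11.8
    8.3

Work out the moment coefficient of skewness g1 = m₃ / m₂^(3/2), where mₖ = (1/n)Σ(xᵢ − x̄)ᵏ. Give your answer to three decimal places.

x̄ = (9.2 + 7.8 + 10.7 + 5.3 + 37.9 + 11.8 + 8.3) / 7 = 13.0000
deviations (xᵢ − x̄): -3.8000, -5.2000, -2.3000, -7.7000, 24.9000, -1.2000, -4.7000
Σ(xᵢ − x̄)² = 749.6000 ⇒ m₂ = 749.6000/7 = 107.08571
Σ(xᵢ − x̄)³ = 14668.5180 ⇒ m₃ = 14668.5180/7 = 2095.50257
m₂^(3/2) = 107.08571^(1.5) = 1108.14683
g1 = m₃ / m₂^(3/2) = 2095.50257 / 1108.14683 ≈ 1.891

1.891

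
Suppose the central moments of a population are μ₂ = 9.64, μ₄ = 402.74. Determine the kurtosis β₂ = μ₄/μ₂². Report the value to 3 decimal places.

μ₂² = 9.64² = 92.92960
μ₄/μ₂² = 402.74 / 92.92960 = 4.33382
β₂ ≈ 4.334

4.334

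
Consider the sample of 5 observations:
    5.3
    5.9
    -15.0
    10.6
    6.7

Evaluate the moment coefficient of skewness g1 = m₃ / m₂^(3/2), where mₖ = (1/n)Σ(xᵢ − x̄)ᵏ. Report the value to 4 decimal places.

-1.3363

x̄ = (5.3 + 5.9 - 15.0 + 10.6 + 6.7) / 5 = 2.7000
deviations (xᵢ − x̄): 2.6000, 3.2000, -17.7000, 7.9000, 4.0000
Σ(xᵢ − x̄)² = 408.7000 ⇒ m₂ = 408.7000/5 = 81.74000
Σ(xᵢ − x̄)³ = -4937.8500 ⇒ m₃ = -4937.8500/5 = -987.57000
m₂^(3/2) = 81.74000^(1.5) = 739.01278
g1 = m₃ / m₂^(3/2) = -987.57000 / 739.01278 ≈ -1.3363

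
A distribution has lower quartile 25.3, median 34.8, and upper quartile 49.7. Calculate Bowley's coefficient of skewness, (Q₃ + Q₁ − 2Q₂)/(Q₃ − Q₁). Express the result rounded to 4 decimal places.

0.2213

numerator: Q₃ + Q₁ − 2Q₂ = 49.7 + 25.3 − 2×34.8 = 5.4000
denominator: Q₃ − Q₁ = 49.7 − 25.3 = 24.4000
Bowley skewness = 5.4000 / 24.4000 ≈ 0.2213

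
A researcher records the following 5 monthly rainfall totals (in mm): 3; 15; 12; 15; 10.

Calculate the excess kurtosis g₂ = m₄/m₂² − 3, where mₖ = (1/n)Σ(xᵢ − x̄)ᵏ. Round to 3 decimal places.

x̄ = 11.0000
Σ(xᵢ − x̄)² = 98.0000 ⇒ m₂ = 19.60000
Σ(xᵢ − x̄)⁴ = 4610.0000 ⇒ m₄ = 922.00000
m₂² = 384.16000
g₂ = m₄/m₂² − 3 = 2.40004 − 3 ≈ -0.600

-0.600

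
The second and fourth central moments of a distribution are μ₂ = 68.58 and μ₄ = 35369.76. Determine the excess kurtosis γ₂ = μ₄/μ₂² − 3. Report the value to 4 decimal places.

4.5203

μ₂² = 68.58² = 4703.21640
μ₄/μ₂² = 35369.76 / 4703.21640 = 7.52033
γ₂ = 7.52033 − 3 ≈ 4.5203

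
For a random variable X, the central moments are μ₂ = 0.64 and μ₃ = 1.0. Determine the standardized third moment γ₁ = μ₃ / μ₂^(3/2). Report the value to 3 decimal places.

1.953

σ = √μ₂ = √0.64 = 0.80000
σ³ = μ₂^(3/2) = 0.51200
γ₁ = μ₃/σ³ = 1.0 / 0.51200 ≈ 1.953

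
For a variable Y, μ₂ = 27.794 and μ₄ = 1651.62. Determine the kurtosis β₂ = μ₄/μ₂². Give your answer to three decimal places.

2.138

μ₂² = 27.794² = 772.50644
μ₄/μ₂² = 1651.62 / 772.50644 = 2.13800
β₂ ≈ 2.138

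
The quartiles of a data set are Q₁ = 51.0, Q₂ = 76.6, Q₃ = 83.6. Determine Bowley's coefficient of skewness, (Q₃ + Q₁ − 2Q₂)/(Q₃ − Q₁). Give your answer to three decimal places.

numerator: Q₃ + Q₁ − 2Q₂ = 83.6 + 51.0 − 2×76.6 = -18.6000
denominator: Q₃ − Q₁ = 83.6 − 51.0 = 32.6000
Bowley skewness = -18.6000 / 32.6000 ≈ -0.571

-0.571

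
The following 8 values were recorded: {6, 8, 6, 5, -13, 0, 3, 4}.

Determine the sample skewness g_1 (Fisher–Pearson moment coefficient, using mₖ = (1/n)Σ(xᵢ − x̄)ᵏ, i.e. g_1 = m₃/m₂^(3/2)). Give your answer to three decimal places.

-1.738

x̄ = (6 + 8 + 6 + 5 - 13 + 0 + 3 + 4) / 8 = 2.3750
deviations (xᵢ − x̄): 3.6250, 5.6250, 3.6250, 2.6250, -15.3750, -2.3750, 0.6250, 1.6250
Σ(xᵢ − x̄)² = 309.8750 ⇒ m₂ = 309.8750/8 = 38.73438
Σ(xᵢ − x̄)³ = -3352.0313 ⇒ m₃ = -3352.0313/8 = -419.00391
m₂^(3/2) = 38.73438^(1.5) = 241.07092
g_1 = m₃ / m₂^(3/2) = -419.00391 / 241.07092 ≈ -1.738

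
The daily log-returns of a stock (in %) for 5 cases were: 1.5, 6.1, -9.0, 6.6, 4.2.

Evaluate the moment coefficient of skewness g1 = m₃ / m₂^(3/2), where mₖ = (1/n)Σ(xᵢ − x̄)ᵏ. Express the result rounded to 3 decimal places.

-1.166

x̄ = (1.5 + 6.1 - 9.0 + 6.6 + 4.2) / 5 = 1.8800
deviations (xᵢ − x̄): -0.3800, 4.2200, -10.8800, 4.7200, 2.3200
Σ(xᵢ − x̄)² = 163.9880 ⇒ m₂ = 163.9880/5 = 32.79760
Σ(xᵢ − x̄)³ = -1095.1757 ⇒ m₃ = -1095.1757/5 = -219.03514
m₂^(3/2) = 32.79760^(1.5) = 187.82920
g1 = m₃ / m₂^(3/2) = -219.03514 / 187.82920 ≈ -1.166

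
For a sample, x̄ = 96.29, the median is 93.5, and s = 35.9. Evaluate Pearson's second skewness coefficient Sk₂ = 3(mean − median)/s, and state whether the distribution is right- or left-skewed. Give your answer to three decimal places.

Sk₂ = 3(96.29 − 93.5) / 35.9 = 3 × 2.7900 / 35.9
    = 8.3700 / 35.9 ≈ 0.233
Sk₂ > 0 ⇒ mean > median ⇒ right-skewed (positive skew).

0.233, right-skewed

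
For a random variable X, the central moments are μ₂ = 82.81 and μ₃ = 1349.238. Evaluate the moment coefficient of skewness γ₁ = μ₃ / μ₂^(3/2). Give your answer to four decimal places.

1.7905

σ = √μ₂ = √82.81 = 9.10000
σ³ = μ₂^(3/2) = 753.57100
γ₁ = μ₃/σ³ = 1349.238 / 753.57100 ≈ 1.7905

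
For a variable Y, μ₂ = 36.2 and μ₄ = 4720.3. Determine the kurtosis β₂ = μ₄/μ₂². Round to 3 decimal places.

μ₂² = 36.2² = 1310.44000
μ₄/μ₂² = 4720.3 / 1310.44000 = 3.60207
β₂ ≈ 3.602

3.602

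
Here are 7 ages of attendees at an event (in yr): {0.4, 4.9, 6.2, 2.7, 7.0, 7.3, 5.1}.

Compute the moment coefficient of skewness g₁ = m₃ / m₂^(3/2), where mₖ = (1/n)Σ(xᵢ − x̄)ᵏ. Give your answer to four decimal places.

-0.7713

x̄ = (0.4 + 4.9 + 6.2 + 2.7 + 7.0 + 7.3 + 5.1) / 7 = 4.8000
deviations (xᵢ − x̄): -4.4000, 0.1000, 1.4000, -2.1000, 2.2000, 2.5000, 0.3000
Σ(xᵢ − x̄)² = 36.9200 ⇒ m₂ = 36.9200/7 = 5.27429
Σ(xᵢ − x̄)³ = -65.4000 ⇒ m₃ = -65.4000/7 = -9.34286
m₂^(3/2) = 5.27429^(1.5) = 12.11283
g₁ = m₃ / m₂^(3/2) = -9.34286 / 12.11283 ≈ -0.7713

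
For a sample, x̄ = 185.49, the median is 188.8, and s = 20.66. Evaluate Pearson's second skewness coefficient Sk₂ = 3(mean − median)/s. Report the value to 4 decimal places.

Sk₂ = 3(185.49 − 188.8) / 20.66 = 3 × -3.3100 / 20.66
    = -9.9300 / 20.66 ≈ -0.4806

-0.4806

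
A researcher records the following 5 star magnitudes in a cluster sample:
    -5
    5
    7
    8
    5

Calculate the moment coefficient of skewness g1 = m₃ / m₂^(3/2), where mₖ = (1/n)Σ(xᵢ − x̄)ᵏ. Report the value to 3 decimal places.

x̄ = (-5 + 5 + 7 + 8 + 5) / 5 = 4.0000
deviations (xᵢ − x̄): -9.0000, 1.0000, 3.0000, 4.0000, 1.0000
Σ(xᵢ − x̄)² = 108.0000 ⇒ m₂ = 108.0000/5 = 21.60000
Σ(xᵢ − x̄)³ = -636.0000 ⇒ m₃ = -636.0000/5 = -127.20000
m₂^(3/2) = 21.60000^(1.5) = 100.38773
g1 = m₃ / m₂^(3/2) = -127.20000 / 100.38773 ≈ -1.267

-1.267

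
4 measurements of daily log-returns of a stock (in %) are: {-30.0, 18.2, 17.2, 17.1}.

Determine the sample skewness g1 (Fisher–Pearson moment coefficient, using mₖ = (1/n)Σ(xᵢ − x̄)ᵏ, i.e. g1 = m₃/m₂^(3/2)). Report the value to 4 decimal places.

-1.1532

x̄ = (-30.0 + 18.2 + 17.2 + 17.1) / 4 = 5.6250
deviations (xᵢ − x̄): -35.6250, 12.5750, 11.5750, 11.4750
Σ(xᵢ − x̄)² = 1692.9275 ⇒ m₂ = 1692.9275/4 = 423.23188
Σ(xᵢ − x̄)³ = -40162.8386 ⇒ m₃ = -40162.8386/4 = -10040.70966
m₂^(3/2) = 423.23188^(1.5) = 8706.98012
g1 = m₃ / m₂^(3/2) = -10040.70966 / 8706.98012 ≈ -1.1532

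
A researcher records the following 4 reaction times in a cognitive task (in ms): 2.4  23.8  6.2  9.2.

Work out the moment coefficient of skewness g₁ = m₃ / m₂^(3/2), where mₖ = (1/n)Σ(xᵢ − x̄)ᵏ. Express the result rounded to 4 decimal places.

x̄ = (2.4 + 23.8 + 6.2 + 9.2) / 4 = 10.4000
deviations (xᵢ − x̄): -8.0000, 13.4000, -4.2000, -1.2000
Σ(xᵢ − x̄)² = 262.6400 ⇒ m₂ = 262.6400/4 = 65.66000
Σ(xᵢ − x̄)³ = 1818.2880 ⇒ m₃ = 1818.2880/4 = 454.57200
m₂^(3/2) = 65.66000^(1.5) = 532.04862
g₁ = m₃ / m₂^(3/2) = 454.57200 / 532.04862 ≈ 0.8544

0.8544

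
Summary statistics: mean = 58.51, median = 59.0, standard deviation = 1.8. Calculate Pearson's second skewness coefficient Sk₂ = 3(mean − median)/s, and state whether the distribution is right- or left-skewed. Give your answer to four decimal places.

-0.8167, left-skewed

Sk₂ = 3(58.51 − 59.0) / 1.8 = 3 × -0.4900 / 1.8
    = -1.4700 / 1.8 ≈ -0.8167
Sk₂ < 0 ⇒ mean < median ⇒ left-skewed (negative skew).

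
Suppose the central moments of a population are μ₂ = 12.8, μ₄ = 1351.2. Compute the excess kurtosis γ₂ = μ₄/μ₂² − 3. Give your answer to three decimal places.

5.247

μ₂² = 12.8² = 163.84000
μ₄/μ₂² = 1351.2 / 163.84000 = 8.24707
γ₂ = 8.24707 − 3 ≈ 5.247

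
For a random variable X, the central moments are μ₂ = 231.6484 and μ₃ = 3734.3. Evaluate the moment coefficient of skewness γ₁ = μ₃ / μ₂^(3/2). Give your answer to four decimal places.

1.0592

σ = √μ₂ = √231.6484 = 15.22000
σ³ = μ₂^(3/2) = 3525.68865
γ₁ = μ₃/σ³ = 3734.3 / 3525.68865 ≈ 1.0592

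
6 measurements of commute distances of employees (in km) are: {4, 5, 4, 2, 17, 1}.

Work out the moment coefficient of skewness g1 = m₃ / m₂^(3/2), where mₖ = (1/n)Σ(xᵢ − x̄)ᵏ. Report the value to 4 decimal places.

1.5318

x̄ = (4 + 5 + 4 + 2 + 17 + 1) / 6 = 5.5000
deviations (xᵢ − x̄): -1.5000, -0.5000, -1.5000, -3.5000, 11.5000, -4.5000
Σ(xᵢ − x̄)² = 169.5000 ⇒ m₂ = 169.5000/6 = 28.25000
Σ(xᵢ − x̄)³ = 1380.0000 ⇒ m₃ = 1380.0000/6 = 230.00000
m₂^(3/2) = 28.25000^(1.5) = 150.15081
g1 = m₃ / m₂^(3/2) = 230.00000 / 150.15081 ≈ 1.5318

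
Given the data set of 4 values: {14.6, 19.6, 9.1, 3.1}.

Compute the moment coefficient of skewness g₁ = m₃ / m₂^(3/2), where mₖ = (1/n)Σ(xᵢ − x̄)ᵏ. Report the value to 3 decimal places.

-0.097

x̄ = (14.6 + 19.6 + 9.1 + 3.1) / 4 = 11.6000
deviations (xᵢ − x̄): 3.0000, 8.0000, -2.5000, -8.5000
Σ(xᵢ − x̄)² = 151.5000 ⇒ m₂ = 151.5000/4 = 37.87500
Σ(xᵢ − x̄)³ = -90.7500 ⇒ m₃ = -90.7500/4 = -22.68750
m₂^(3/2) = 37.87500^(1.5) = 233.09286
g₁ = m₃ / m₂^(3/2) = -22.68750 / 233.09286 ≈ -0.097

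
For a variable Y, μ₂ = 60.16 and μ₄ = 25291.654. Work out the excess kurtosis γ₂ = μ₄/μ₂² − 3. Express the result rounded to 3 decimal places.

μ₂² = 60.16² = 3619.22560
μ₄/μ₂² = 25291.654 / 3619.22560 = 6.98814
γ₂ = 6.98814 − 3 ≈ 3.988

3.988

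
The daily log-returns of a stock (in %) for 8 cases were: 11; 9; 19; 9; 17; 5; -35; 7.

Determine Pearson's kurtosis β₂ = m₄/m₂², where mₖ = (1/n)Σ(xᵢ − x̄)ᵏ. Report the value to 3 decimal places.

5.301

x̄ = 5.2500
Σ(xᵢ − x̄)² = 2011.5000 ⇒ m₂ = 251.43750
Σ(xᵢ − x̄)⁴ = 2680906.4063 ⇒ m₄ = 335113.30078
m₂² = 63220.81641
β₂ = m₄/m₂² = 335113.30078 / 63220.81641 ≈ 5.301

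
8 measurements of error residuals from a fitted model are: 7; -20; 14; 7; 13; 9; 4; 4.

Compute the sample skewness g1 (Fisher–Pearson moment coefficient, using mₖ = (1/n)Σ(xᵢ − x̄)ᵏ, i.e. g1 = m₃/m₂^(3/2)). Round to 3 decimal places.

-1.728

x̄ = (7 - 20 + 14 + 7 + 13 + 9 + 4 + 4) / 8 = 4.7500
deviations (xᵢ − x̄): 2.2500, -24.7500, 9.2500, 2.2500, 8.2500, 4.2500, -0.7500, -0.7500
Σ(xᵢ − x̄)² = 795.5000 ⇒ m₂ = 795.5000/8 = 99.43750
Σ(xᵢ − x̄)³ = -13709.2500 ⇒ m₃ = -13709.2500/8 = -1713.65625
m₂^(3/2) = 99.43750^(1.5) = 991.57438
g1 = m₃ / m₂^(3/2) = -1713.65625 / 991.57438 ≈ -1.728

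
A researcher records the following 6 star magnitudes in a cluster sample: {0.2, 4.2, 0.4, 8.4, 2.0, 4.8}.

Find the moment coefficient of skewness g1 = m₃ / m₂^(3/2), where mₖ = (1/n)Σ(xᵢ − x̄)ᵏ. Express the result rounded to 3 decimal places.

x̄ = (0.2 + 4.2 + 0.4 + 8.4 + 2.0 + 4.8) / 6 = 3.3333
deviations (xᵢ − x̄): -3.1333, 0.8667, -2.9333, 5.0667, -1.3333, 1.4667
Σ(xᵢ − x̄)² = 48.7733 ⇒ m₂ = 48.7733/6 = 8.12889
Σ(xᵢ − x̄)³ = 75.5004 ⇒ m₃ = 75.5004/6 = 12.58341
m₂^(3/2) = 8.12889^(1.5) = 23.17644
g1 = m₃ / m₂^(3/2) = 12.58341 / 23.17644 ≈ 0.543

0.543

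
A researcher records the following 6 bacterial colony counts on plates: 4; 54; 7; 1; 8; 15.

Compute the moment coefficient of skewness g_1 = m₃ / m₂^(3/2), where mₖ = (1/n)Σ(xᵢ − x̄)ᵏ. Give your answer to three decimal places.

1.574

x̄ = (4 + 54 + 7 + 1 + 8 + 15) / 6 = 14.8333
deviations (xᵢ − x̄): -10.8333, 39.1667, -7.8333, -13.8333, -6.8333, 0.1667
Σ(xᵢ − x̄)² = 1950.8333 ⇒ m₂ = 1950.8333/6 = 325.13889
Σ(xᵢ − x̄)³ = 55364.4444 ⇒ m₃ = 55364.4444/6 = 9227.40741
m₂^(3/2) = 325.13889^(1.5) = 5862.77701
g_1 = m₃ / m₂^(3/2) = 9227.40741 / 5862.77701 ≈ 1.574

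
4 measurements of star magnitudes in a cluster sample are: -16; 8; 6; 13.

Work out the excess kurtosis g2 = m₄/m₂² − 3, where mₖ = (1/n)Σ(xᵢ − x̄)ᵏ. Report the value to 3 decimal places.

x̄ = 2.7500
Σ(xᵢ − x̄)² = 494.7500 ⇒ m₂ = 123.68750
Σ(xᵢ − x̄)⁴ = 135505.5781 ⇒ m₄ = 33876.39453
m₂² = 15298.59766
g2 = m₄/m₂² − 3 = 2.21435 − 3 ≈ -0.786

-0.786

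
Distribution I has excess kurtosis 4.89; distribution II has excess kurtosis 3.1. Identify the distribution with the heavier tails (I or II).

Higher excess kurtosis ⇒ heavier tails relative to the normal distribution.
4.89 vs 3.1: the larger is 4.89, so I has heavier tails.

I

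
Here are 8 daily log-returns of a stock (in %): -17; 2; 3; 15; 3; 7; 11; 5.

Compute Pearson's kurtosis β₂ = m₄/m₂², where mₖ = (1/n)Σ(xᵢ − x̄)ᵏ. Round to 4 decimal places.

x̄ = 3.6250
Σ(xᵢ − x̄)² = 625.8750 ⇒ m₂ = 78.23438
Σ(xᵢ − x̄)⁴ = 200798.0566 ⇒ m₄ = 25099.75708
m₂² = 6120.61743
β₂ = m₄/m₂² = 25099.75708 / 6120.61743 ≈ 4.1009

4.1009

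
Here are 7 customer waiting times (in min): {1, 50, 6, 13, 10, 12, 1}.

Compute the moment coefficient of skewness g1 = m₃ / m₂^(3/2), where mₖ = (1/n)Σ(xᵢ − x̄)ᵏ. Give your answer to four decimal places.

1.6890

x̄ = (1 + 50 + 6 + 13 + 10 + 12 + 1) / 7 = 13.2857
deviations (xᵢ − x̄): -12.2857, 36.7143, -7.2857, -0.2857, -3.2857, -1.2857, -12.2857
Σ(xᵢ − x̄)² = 1715.4286 ⇒ m₂ = 1715.4286/7 = 245.06122
Σ(xᵢ − x̄)³ = 45355.4694 ⇒ m₃ = 45355.4694/7 = 6479.35277
m₂^(3/2) = 245.06122^(1.5) = 3836.29414
g1 = m₃ / m₂^(3/2) = 6479.35277 / 3836.29414 ≈ 1.6890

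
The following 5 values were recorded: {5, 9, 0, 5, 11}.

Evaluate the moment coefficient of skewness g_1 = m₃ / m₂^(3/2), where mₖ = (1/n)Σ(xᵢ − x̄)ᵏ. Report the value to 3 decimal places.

-0.242

x̄ = (5 + 9 + 0 + 5 + 11) / 5 = 6.0000
deviations (xᵢ − x̄): -1.0000, 3.0000, -6.0000, -1.0000, 5.0000
Σ(xᵢ − x̄)² = 72.0000 ⇒ m₂ = 72.0000/5 = 14.40000
Σ(xᵢ − x̄)³ = -66.0000 ⇒ m₃ = -66.0000/5 = -13.20000
m₂^(3/2) = 14.40000^(1.5) = 54.64416
g_1 = m₃ / m₂^(3/2) = -13.20000 / 54.64416 ≈ -0.242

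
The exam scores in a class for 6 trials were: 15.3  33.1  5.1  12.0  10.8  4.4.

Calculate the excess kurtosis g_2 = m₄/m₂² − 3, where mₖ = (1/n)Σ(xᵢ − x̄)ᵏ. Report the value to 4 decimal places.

0.1845

x̄ = 13.4500
Σ(xᵢ − x̄)² = 550.2950 ⇒ m₂ = 91.71583
Σ(xᵢ − x̄)⁴ = 160725.2810 ⇒ m₄ = 26787.54684
m₂² = 8411.79408
g_2 = m₄/m₂² − 3 = 3.18452 − 3 ≈ 0.1845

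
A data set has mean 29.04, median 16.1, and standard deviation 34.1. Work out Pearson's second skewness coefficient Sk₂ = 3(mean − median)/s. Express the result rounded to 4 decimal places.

1.1384

Sk₂ = 3(29.04 − 16.1) / 34.1 = 3 × 12.9400 / 34.1
    = 38.8200 / 34.1 ≈ 1.1384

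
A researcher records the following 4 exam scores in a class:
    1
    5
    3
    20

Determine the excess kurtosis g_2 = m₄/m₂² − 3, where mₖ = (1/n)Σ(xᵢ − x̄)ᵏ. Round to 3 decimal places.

x̄ = 7.2500
Σ(xᵢ − x̄)² = 224.7500 ⇒ m₂ = 56.18750
Σ(xᵢ − x̄)⁴ = 28304.3281 ⇒ m₄ = 7076.08203
m₂² = 3157.03516
g_2 = m₄/m₂² − 3 = 2.24137 − 3 ≈ -0.759

-0.759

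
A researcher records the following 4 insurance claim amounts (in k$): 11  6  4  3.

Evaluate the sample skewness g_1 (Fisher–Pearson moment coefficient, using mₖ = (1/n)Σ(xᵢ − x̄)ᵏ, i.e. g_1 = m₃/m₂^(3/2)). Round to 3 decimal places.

x̄ = (11 + 6 + 4 + 3) / 4 = 6.0000
deviations (xᵢ − x̄): 5.0000, 0.0000, -2.0000, -3.0000
Σ(xᵢ − x̄)² = 38.0000 ⇒ m₂ = 38.0000/4 = 9.50000
Σ(xᵢ − x̄)³ = 90.0000 ⇒ m₃ = 90.0000/4 = 22.50000
m₂^(3/2) = 9.50000^(1.5) = 29.28097
g_1 = m₃ / m₂^(3/2) = 22.50000 / 29.28097 ≈ 0.768

0.768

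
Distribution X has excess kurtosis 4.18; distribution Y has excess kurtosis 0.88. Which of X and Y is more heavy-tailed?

Higher excess kurtosis ⇒ heavier tails relative to the normal distribution.
4.18 vs 0.88: the larger is 4.18, so X has heavier tails.

X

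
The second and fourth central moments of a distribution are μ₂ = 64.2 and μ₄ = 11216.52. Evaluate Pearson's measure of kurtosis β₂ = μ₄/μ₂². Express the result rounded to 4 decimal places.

2.7214

μ₂² = 64.2² = 4121.64000
μ₄/μ₂² = 11216.52 / 4121.64000 = 2.72137
β₂ ≈ 2.7214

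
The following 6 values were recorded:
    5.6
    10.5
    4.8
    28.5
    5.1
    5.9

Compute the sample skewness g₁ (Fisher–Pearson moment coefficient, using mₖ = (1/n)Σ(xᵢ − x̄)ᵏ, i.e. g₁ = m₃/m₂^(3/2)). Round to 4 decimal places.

x̄ = (5.6 + 10.5 + 4.8 + 28.5 + 5.1 + 5.9) / 6 = 10.0667
deviations (xᵢ − x̄): -4.4667, 0.4333, -5.2667, 18.4333, -4.9667, -4.1667
Σ(xᵢ − x̄)² = 429.6933 ⇒ m₂ = 429.6933/6 = 71.61556
Σ(xᵢ − x̄)³ = 5833.4476 ⇒ m₃ = 5833.4476/6 = 972.24126
m₂^(3/2) = 71.61556^(1.5) = 606.05362
g₁ = m₃ / m₂^(3/2) = 972.24126 / 606.05362 ≈ 1.6042

1.6042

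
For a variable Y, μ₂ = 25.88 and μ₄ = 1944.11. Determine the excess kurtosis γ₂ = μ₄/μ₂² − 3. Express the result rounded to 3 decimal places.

μ₂² = 25.88² = 669.77440
μ₄/μ₂² = 1944.11 / 669.77440 = 2.90263
γ₂ = 2.90263 − 3 ≈ -0.097

-0.097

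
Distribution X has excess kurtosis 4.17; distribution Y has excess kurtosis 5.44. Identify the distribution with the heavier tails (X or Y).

Higher excess kurtosis ⇒ heavier tails relative to the normal distribution.
4.17 vs 5.44: the larger is 5.44, so Y has heavier tails.

Y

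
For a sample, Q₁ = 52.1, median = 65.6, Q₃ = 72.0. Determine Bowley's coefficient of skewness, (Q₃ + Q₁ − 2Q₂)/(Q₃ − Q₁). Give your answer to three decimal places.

-0.357

numerator: Q₃ + Q₁ − 2Q₂ = 72.0 + 52.1 − 2×65.6 = -7.1000
denominator: Q₃ − Q₁ = 72.0 − 52.1 = 19.9000
Bowley skewness = -7.1000 / 19.9000 ≈ -0.357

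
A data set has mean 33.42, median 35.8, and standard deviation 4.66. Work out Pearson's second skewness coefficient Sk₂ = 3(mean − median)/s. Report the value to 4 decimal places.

Sk₂ = 3(33.42 − 35.8) / 4.66 = 3 × -2.3800 / 4.66
    = -7.1400 / 4.66 ≈ -1.5322

-1.5322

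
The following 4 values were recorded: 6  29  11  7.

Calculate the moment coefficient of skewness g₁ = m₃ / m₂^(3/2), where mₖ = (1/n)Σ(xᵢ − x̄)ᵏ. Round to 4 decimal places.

1.0218

x̄ = (6 + 29 + 11 + 7) / 4 = 13.2500
deviations (xᵢ − x̄): -7.2500, 15.7500, -2.2500, -6.2500
Σ(xᵢ − x̄)² = 344.7500 ⇒ m₂ = 344.7500/4 = 86.18750
Σ(xᵢ − x̄)³ = 3270.3750 ⇒ m₃ = 3270.3750/4 = 817.59375
m₂^(3/2) = 86.18750^(1.5) = 800.14082
g₁ = m₃ / m₂^(3/2) = 817.59375 / 800.14082 ≈ 1.0218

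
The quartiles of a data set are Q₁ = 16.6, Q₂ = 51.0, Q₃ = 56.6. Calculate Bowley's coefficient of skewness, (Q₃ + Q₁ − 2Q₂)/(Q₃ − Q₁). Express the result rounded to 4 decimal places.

-0.7200

numerator: Q₃ + Q₁ − 2Q₂ = 56.6 + 16.6 − 2×51.0 = -28.8000
denominator: Q₃ − Q₁ = 56.6 − 16.6 = 40.0000
Bowley skewness = -28.8000 / 40.0000 ≈ -0.7200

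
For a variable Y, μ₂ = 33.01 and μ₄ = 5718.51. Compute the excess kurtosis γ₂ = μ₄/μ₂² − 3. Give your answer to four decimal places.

2.2480

μ₂² = 33.01² = 1089.66010
μ₄/μ₂² = 5718.51 / 1089.66010 = 5.24798
γ₂ = 5.24798 − 3 ≈ 2.2480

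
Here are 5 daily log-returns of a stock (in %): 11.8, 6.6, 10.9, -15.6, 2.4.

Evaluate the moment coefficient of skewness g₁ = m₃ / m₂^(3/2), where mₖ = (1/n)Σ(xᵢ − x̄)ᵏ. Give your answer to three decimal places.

x̄ = (11.8 + 6.6 + 10.9 - 15.6 + 2.4) / 5 = 3.2200
deviations (xᵢ − x̄): 8.5800, 3.3800, 7.6800, -18.8200, -0.8200
Σ(xᵢ − x̄)² = 498.8880 ⇒ m₂ = 498.8880/5 = 99.77760
Σ(xᵢ − x̄)³ = -5543.2243 ⇒ m₃ = -5543.2243/5 = -1108.64486
m₂^(3/2) = 99.77760^(1.5) = 996.66586
g₁ = m₃ / m₂^(3/2) = -1108.64486 / 996.66586 ≈ -1.112

-1.112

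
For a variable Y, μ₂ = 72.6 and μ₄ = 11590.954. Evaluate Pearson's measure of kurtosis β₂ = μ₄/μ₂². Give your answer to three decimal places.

2.199

μ₂² = 72.6² = 5270.76000
μ₄/μ₂² = 11590.954 / 5270.76000 = 2.19910
β₂ ≈ 2.199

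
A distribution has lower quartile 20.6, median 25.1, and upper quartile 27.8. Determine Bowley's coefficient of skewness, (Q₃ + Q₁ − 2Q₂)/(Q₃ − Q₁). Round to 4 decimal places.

numerator: Q₃ + Q₁ − 2Q₂ = 27.8 + 20.6 − 2×25.1 = -1.8000
denominator: Q₃ − Q₁ = 27.8 − 20.6 = 7.2000
Bowley skewness = -1.8000 / 7.2000 ≈ -0.2500

-0.2500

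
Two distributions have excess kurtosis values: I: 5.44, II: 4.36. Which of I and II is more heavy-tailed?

I

Higher excess kurtosis ⇒ heavier tails relative to the normal distribution.
5.44 vs 4.36: the larger is 5.44, so I has heavier tails.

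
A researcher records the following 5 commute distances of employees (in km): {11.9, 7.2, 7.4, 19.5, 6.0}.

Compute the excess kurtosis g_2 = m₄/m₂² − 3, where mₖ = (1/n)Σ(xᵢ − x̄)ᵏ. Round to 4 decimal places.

-0.5728

x̄ = 10.4000
Σ(xᵢ − x̄)² = 123.6600 ⇒ m₂ = 24.73200
Σ(xᵢ − x̄)⁴ = 7423.2258 ⇒ m₄ = 1484.64516
m₂² = 611.67182
g_2 = m₄/m₂² − 3 = 2.42719 − 3 ≈ -0.5728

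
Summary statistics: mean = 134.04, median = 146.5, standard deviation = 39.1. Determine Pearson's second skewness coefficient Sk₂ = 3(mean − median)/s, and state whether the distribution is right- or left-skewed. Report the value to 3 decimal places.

-0.956, left-skewed

Sk₂ = 3(134.04 − 146.5) / 39.1 = 3 × -12.4600 / 39.1
    = -37.3800 / 39.1 ≈ -0.956
Sk₂ < 0 ⇒ mean < median ⇒ left-skewed (negative skew).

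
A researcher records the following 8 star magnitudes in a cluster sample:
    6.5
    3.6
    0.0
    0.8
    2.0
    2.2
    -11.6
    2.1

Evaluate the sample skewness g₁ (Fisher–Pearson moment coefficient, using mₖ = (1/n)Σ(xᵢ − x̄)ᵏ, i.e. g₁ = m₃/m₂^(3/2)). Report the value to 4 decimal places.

x̄ = (6.5 + 3.6 + 0.0 + 0.8 + 2.0 + 2.2 - 11.6 + 2.1) / 8 = 0.7000
deviations (xᵢ − x̄): 5.8000, 2.9000, -0.7000, 0.1000, 1.3000, 1.5000, -12.3000, 1.4000
Σ(xᵢ − x̄)² = 199.7400 ⇒ m₂ = 199.7400/8 = 24.96750
Σ(xᵢ − x̄)³ = -1633.3920 ⇒ m₃ = -1633.3920/8 = -204.17400
m₂^(3/2) = 24.96750^(1.5) = 124.75633
g₁ = m₃ / m₂^(3/2) = -204.17400 / 124.75633 ≈ -1.6366

-1.6366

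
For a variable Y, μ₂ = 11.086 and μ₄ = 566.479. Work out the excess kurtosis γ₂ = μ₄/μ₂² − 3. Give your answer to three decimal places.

μ₂² = 11.086² = 122.89940
μ₄/μ₂² = 566.479 / 122.89940 = 4.60929
γ₂ = 4.60929 − 3 ≈ 1.609

1.609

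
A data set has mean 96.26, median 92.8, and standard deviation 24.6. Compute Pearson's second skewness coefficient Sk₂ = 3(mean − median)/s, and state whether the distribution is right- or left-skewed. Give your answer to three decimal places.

0.422, right-skewed

Sk₂ = 3(96.26 − 92.8) / 24.6 = 3 × 3.4600 / 24.6
    = 10.3800 / 24.6 ≈ 0.422
Sk₂ > 0 ⇒ mean > median ⇒ right-skewed (positive skew).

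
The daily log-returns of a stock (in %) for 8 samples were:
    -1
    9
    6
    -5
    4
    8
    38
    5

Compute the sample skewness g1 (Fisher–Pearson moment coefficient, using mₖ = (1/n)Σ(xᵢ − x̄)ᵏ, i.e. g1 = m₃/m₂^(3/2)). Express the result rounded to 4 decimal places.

1.6730

x̄ = (-1 + 9 + 6 - 5 + 4 + 8 + 38 + 5) / 8 = 8.0000
deviations (xᵢ − x̄): -9.0000, 1.0000, -2.0000, -13.0000, -4.0000, 0.0000, 30.0000, -3.0000
Σ(xᵢ − x̄)² = 1180.0000 ⇒ m₂ = 1180.0000/8 = 147.50000
Σ(xᵢ − x̄)³ = 23976.0000 ⇒ m₃ = 23976.0000/8 = 2997.00000
m₂^(3/2) = 147.50000^(1.5) = 1791.38128
g1 = m₃ / m₂^(3/2) = 2997.00000 / 1791.38128 ≈ 1.6730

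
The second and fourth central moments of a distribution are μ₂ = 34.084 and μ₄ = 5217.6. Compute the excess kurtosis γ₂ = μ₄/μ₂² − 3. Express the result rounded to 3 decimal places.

μ₂² = 34.084² = 1161.71906
μ₄/μ₂² = 5217.6 / 1161.71906 = 4.49128
γ₂ = 4.49128 − 3 ≈ 1.491

1.491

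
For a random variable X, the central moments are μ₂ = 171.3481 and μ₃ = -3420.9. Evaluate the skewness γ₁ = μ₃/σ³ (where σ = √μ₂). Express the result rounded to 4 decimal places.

-1.5252

σ = √μ₂ = √171.3481 = 13.09000
σ³ = μ₂^(3/2) = 2242.94663
γ₁ = μ₃/σ³ = -3420.9 / 2242.94663 ≈ -1.5252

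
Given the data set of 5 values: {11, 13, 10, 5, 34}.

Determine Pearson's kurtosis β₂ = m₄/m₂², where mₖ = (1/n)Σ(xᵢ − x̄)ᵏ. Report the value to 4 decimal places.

x̄ = 14.6000
Σ(xᵢ − x̄)² = 505.2000 ⇒ m₂ = 101.04000
Σ(xᵢ − x̄)⁴ = 150762.5760 ⇒ m₄ = 30152.51520
m₂² = 10209.08160
β₂ = m₄/m₂² = 30152.51520 / 10209.08160 ≈ 2.9535

2.9535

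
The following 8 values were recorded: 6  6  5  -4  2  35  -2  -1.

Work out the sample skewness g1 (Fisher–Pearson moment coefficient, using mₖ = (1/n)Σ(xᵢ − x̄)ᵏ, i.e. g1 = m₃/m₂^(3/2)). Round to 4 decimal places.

x̄ = (6 + 6 + 5 - 4 + 2 + 35 - 2 - 1) / 8 = 5.8750
deviations (xᵢ − x̄): 0.1250, 0.1250, -0.8750, -9.8750, -3.8750, 29.1250, -7.8750, -6.8750
Σ(xᵢ − x̄)² = 1070.8750 ⇒ m₂ = 1070.8750/8 = 133.85938
Σ(xᵢ − x̄)³ = 22870.5938 ⇒ m₃ = 22870.5938/8 = 2858.82422
m₂^(3/2) = 133.85938^(1.5) = 1548.72101
g1 = m₃ / m₂^(3/2) = 2858.82422 / 1548.72101 ≈ 1.8459

1.8459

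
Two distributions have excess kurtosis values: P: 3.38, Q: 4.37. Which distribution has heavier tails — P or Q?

Higher excess kurtosis ⇒ heavier tails relative to the normal distribution.
3.38 vs 4.37: the larger is 4.37, so Q has heavier tails.

Q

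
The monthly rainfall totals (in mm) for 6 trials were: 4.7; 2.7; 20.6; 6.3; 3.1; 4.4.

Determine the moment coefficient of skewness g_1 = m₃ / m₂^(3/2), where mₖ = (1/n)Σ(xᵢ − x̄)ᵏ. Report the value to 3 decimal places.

1.651

x̄ = (4.7 + 2.7 + 20.6 + 6.3 + 3.1 + 4.4) / 6 = 6.9667
deviations (xᵢ − x̄): -2.2667, -4.2667, 13.6333, -0.6667, -3.8667, -2.5667
Σ(xᵢ − x̄)² = 231.1933 ⇒ m₂ = 231.1933/6 = 38.53222
Σ(xᵢ − x̄)³ = 2369.6636 ⇒ m₃ = 2369.6636/6 = 394.94393
m₂^(3/2) = 38.53222^(1.5) = 239.18618
g_1 = m₃ / m₂^(3/2) = 394.94393 / 239.18618 ≈ 1.651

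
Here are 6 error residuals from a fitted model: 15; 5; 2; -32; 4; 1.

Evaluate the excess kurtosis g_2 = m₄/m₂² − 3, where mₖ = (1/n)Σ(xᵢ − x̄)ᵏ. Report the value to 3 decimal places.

x̄ = -0.8333
Σ(xᵢ − x̄)² = 1290.8333 ⇒ m₂ = 215.13889
Σ(xᵢ − x̄)⁴ = 1008169.4861 ⇒ m₄ = 168028.24769
m₂² = 46284.74151
g_2 = m₄/m₂² − 3 = 3.63032 − 3 ≈ 0.630

0.630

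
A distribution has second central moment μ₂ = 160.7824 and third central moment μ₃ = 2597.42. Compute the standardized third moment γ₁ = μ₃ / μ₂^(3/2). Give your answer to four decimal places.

σ = √μ₂ = √160.7824 = 12.68000
σ³ = μ₂^(3/2) = 2038.72083
γ₁ = μ₃/σ³ = 2597.42 / 2038.72083 ≈ 1.2740

1.2740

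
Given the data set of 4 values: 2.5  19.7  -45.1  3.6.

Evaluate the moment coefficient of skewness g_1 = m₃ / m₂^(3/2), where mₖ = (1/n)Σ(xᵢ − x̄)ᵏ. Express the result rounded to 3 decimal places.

x̄ = (2.5 + 19.7 - 45.1 + 3.6) / 4 = -4.8250
deviations (xᵢ − x̄): 7.3250, 24.5250, -40.2750, 8.4250
Σ(xᵢ − x̄)² = 2348.1875 ⇒ m₂ = 2348.1875/4 = 587.04688
Σ(xᵢ − x̄)³ = -49586.8669 ⇒ m₃ = -49586.8669/4 = -12396.71672
m₂^(3/2) = 587.04688^(1.5) = 14223.58822
g_1 = m₃ / m₂^(3/2) = -12396.71672 / 14223.58822 ≈ -0.872

-0.872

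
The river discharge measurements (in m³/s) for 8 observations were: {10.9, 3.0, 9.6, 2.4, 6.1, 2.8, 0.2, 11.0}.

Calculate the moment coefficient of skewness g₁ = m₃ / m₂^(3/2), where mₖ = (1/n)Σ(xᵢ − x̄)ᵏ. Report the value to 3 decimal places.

0.164

x̄ = (10.9 + 3.0 + 9.6 + 2.4 + 6.1 + 2.8 + 0.2 + 11.0) / 8 = 5.7500
deviations (xᵢ − x̄): 5.1500, -2.7500, 3.8500, -3.3500, 0.3500, -2.9500, -5.5500, 5.2500
Σ(xᵢ − x̄)² = 127.3200 ⇒ m₂ = 127.3200/8 = 15.91500
Σ(xᵢ − x̄)³ = 83.3850 ⇒ m₃ = 83.3850/8 = 10.42313
m₂^(3/2) = 15.91500^(1.5) = 63.49068
g₁ = m₃ / m₂^(3/2) = 10.42313 / 63.49068 ≈ 0.164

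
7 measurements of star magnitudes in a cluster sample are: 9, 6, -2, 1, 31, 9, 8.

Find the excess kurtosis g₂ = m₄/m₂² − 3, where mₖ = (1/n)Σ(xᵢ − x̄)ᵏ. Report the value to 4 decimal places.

0.9215

x̄ = 8.8571
Σ(xᵢ − x̄)² = 678.8571 ⇒ m₂ = 96.97959
Σ(xᵢ − x̄)⁴ = 258173.5627 ⇒ m₄ = 36881.93753
m₂² = 9405.04123
g₂ = m₄/m₂² − 3 = 3.92151 − 3 ≈ 0.9215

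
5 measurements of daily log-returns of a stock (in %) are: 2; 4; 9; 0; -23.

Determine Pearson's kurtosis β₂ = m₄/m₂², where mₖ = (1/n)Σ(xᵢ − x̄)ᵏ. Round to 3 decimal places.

x̄ = -1.6000
Σ(xᵢ − x̄)² = 617.2000 ⇒ m₂ = 123.44000
Σ(xᵢ − x̄)⁴ = 223510.0960 ⇒ m₄ = 44702.01920
m₂² = 15237.43360
β₂ = m₄/m₂² = 44702.01920 / 15237.43360 ≈ 2.934

2.934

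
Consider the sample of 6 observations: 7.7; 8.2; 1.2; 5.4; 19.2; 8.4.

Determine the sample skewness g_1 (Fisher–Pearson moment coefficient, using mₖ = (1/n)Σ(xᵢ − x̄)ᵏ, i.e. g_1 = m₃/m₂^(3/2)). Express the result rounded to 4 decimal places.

x̄ = (7.7 + 8.2 + 1.2 + 5.4 + 19.2 + 8.4) / 6 = 8.3500
deviations (xᵢ − x̄): -0.6500, -0.1500, -7.1500, -2.9500, 10.8500, 0.0500
Σ(xᵢ − x̄)² = 177.9950 ⇒ m₂ = 177.9950/6 = 29.66583
Σ(xᵢ − x̄)³ = 885.8130 ⇒ m₃ = 885.8130/6 = 147.63550
m₂^(3/2) = 29.66583^(1.5) = 161.57897
g_1 = m₃ / m₂^(3/2) = 147.63550 / 161.57897 ≈ 0.9137

0.9137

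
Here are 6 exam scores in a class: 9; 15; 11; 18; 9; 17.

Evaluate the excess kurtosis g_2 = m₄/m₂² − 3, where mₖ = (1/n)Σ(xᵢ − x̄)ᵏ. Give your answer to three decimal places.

x̄ = 13.1667
Σ(xᵢ − x̄)² = 80.8333 ⇒ m₂ = 13.47222
Σ(xᵢ − x̄)⁴ = 1397.8194 ⇒ m₄ = 232.96991
m₂² = 181.50077
g_2 = m₄/m₂² − 3 = 1.28358 − 3 ≈ -1.716

-1.716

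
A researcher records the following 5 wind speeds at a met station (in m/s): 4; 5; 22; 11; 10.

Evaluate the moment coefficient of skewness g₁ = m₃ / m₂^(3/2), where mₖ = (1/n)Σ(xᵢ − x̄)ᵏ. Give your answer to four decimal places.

x̄ = (4 + 5 + 22 + 11 + 10) / 5 = 10.4000
deviations (xᵢ − x̄): -6.4000, -5.4000, 11.6000, 0.6000, -0.4000
Σ(xᵢ − x̄)² = 205.2000 ⇒ m₂ = 205.2000/5 = 41.04000
Σ(xᵢ − x̄)³ = 1141.4400 ⇒ m₃ = 1141.4400/5 = 228.28800
m₂^(3/2) = 41.04000^(1.5) = 262.91237
g₁ = m₃ / m₂^(3/2) = 228.28800 / 262.91237 ≈ 0.8683

0.8683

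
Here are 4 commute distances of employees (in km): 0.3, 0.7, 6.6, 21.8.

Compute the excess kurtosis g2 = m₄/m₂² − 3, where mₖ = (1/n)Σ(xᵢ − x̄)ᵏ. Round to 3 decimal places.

-0.912

x̄ = 7.3500
Σ(xᵢ − x̄)² = 303.2900 ⇒ m₂ = 75.82250
Σ(xᵢ − x̄)⁴ = 48024.7684 ⇒ m₄ = 12006.19211
m₂² = 5749.05151
g2 = m₄/m₂² − 3 = 2.08838 − 3 ≈ -0.912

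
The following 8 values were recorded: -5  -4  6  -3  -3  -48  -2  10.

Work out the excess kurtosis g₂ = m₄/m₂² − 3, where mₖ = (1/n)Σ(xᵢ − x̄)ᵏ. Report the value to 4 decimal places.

2.2170

x̄ = -6.1250
Σ(xᵢ − x̄)² = 2202.8750 ⇒ m₂ = 275.35938
Σ(xᵢ − x̄)⁴ = 3164541.0254 ⇒ m₄ = 395567.62817
m₂² = 75822.78540
g₂ = m₄/m₂² − 3 = 5.21700 − 3 ≈ 2.2170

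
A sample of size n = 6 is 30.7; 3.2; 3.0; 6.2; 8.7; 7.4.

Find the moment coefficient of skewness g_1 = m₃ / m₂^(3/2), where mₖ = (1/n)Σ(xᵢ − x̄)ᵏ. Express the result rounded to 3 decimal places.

1.602

x̄ = (30.7 + 3.2 + 3.0 + 6.2 + 8.7 + 7.4) / 6 = 9.8667
deviations (xᵢ − x̄): 20.8333, -6.6667, -6.8667, -3.6667, -1.1667, -2.4667
Σ(xᵢ − x̄)² = 546.5133 ⇒ m₂ = 546.5133/6 = 91.08556
Σ(xᵢ − x̄)³ = 8356.2856 ⇒ m₃ = 8356.2856/6 = 1392.71426
m₂^(3/2) = 91.08556^(1.5) = 869.30918
g_1 = m₃ / m₂^(3/2) = 1392.71426 / 869.30918 ≈ 1.602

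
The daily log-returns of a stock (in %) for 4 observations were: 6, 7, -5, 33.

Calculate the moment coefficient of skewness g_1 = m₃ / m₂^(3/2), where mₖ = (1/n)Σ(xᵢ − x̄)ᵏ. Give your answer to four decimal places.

x̄ = (6 + 7 - 5 + 33) / 4 = 10.2500
deviations (xᵢ − x̄): -4.2500, -3.2500, -15.2500, 22.7500
Σ(xᵢ − x̄)² = 778.7500 ⇒ m₂ = 778.7500/4 = 194.68750
Σ(xᵢ − x̄)³ = 8116.8750 ⇒ m₃ = 8116.8750/4 = 2029.21875
m₂^(3/2) = 194.68750^(1.5) = 2716.48369
g_1 = m₃ / m₂^(3/2) = 2029.21875 / 2716.48369 ≈ 0.7470

0.7470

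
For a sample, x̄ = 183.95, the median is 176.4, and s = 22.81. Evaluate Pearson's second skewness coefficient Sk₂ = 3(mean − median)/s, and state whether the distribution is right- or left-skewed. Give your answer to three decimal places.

0.993, right-skewed

Sk₂ = 3(183.95 − 176.4) / 22.81 = 3 × 7.5500 / 22.81
    = 22.6500 / 22.81 ≈ 0.993
Sk₂ > 0 ⇒ mean > median ⇒ right-skewed (positive skew).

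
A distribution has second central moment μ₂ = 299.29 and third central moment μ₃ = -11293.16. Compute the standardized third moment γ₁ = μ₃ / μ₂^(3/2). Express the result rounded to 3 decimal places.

-2.181

σ = √μ₂ = √299.29 = 17.30000
σ³ = μ₂^(3/2) = 5177.71700
γ₁ = μ₃/σ³ = -11293.16 / 5177.71700 ≈ -2.181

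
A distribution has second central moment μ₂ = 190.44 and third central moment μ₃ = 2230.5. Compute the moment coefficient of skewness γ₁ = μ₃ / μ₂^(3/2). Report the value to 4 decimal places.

σ = √μ₂ = √190.44 = 13.80000
σ³ = μ₂^(3/2) = 2628.07200
γ₁ = μ₃/σ³ = 2230.5 / 2628.07200 ≈ 0.8487

0.8487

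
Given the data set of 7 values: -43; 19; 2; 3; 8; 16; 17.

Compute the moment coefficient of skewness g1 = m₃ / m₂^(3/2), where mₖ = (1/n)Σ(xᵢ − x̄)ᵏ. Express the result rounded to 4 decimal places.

-1.6280

x̄ = (-43 + 19 + 2 + 3 + 8 + 16 + 17) / 7 = 3.1429
deviations (xᵢ − x̄): -46.1429, 15.8571, -1.1429, -0.1429, 4.8571, 12.8571, 13.8571
Σ(xᵢ − x̄)² = 2762.8571 ⇒ m₂ = 2762.8571/7 = 394.69388
Σ(xᵢ − x̄)³ = -89359.1020 ⇒ m₃ = -89359.1020/7 = -12765.58601
m₂^(3/2) = 394.69388^(1.5) = 7841.34540
g1 = m₃ / m₂^(3/2) = -12765.58601 / 7841.34540 ≈ -1.6280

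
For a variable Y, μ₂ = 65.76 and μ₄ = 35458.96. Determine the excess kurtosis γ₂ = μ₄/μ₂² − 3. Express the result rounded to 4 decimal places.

μ₂² = 65.76² = 4324.37760
μ₄/μ₂² = 35458.96 / 4324.37760 = 8.19978
γ₂ = 8.19978 − 3 ≈ 5.1998

5.1998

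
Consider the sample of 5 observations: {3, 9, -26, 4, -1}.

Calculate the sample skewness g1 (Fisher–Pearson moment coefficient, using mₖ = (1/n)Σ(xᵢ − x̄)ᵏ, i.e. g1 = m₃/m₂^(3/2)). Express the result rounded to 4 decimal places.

x̄ = (3 + 9 - 26 + 4 - 1) / 5 = -2.2000
deviations (xᵢ − x̄): 5.2000, 11.2000, -23.8000, 6.2000, 1.2000
Σ(xᵢ − x̄)² = 758.8000 ⇒ m₂ = 758.8000/5 = 151.76000
Σ(xᵢ − x̄)³ = -11695.6800 ⇒ m₃ = -11695.6800/5 = -2339.13600
m₂^(3/2) = 151.76000^(1.5) = 1869.54523
g1 = m₃ / m₂^(3/2) = -2339.13600 / 1869.54523 ≈ -1.2512

-1.2512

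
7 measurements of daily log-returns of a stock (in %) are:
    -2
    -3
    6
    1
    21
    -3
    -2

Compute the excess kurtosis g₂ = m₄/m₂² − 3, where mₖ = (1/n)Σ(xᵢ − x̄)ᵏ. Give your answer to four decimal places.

0.9521

x̄ = 2.5714
Σ(xᵢ − x̄)² = 457.7143 ⇒ m₂ = 65.38776
Σ(xᵢ − x̄)⁴ = 118281.2711 ⇒ m₄ = 16897.32445
m₂² = 4275.55852
g₂ = m₄/m₂² − 3 = 3.95207 − 3 ≈ 0.9521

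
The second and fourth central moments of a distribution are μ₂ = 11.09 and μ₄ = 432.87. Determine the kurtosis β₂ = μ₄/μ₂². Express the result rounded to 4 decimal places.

3.5196

μ₂² = 11.09² = 122.98810
μ₄/μ₂² = 432.87 / 122.98810 = 3.51961
β₂ ≈ 3.5196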